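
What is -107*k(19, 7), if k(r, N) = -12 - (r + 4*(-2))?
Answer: 2461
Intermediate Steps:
k(r, N) = -4 - r (k(r, N) = -12 - (r - 8) = -12 - (-8 + r) = -12 + (8 - r) = -4 - r)
-107*k(19, 7) = -107*(-4 - 1*19) = -107*(-4 - 19) = -107*(-23) = 2461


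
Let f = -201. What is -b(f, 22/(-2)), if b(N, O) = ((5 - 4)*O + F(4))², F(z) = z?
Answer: -49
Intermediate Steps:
b(N, O) = (4 + O)² (b(N, O) = ((5 - 4)*O + 4)² = (1*O + 4)² = (O + 4)² = (4 + O)²)
-b(f, 22/(-2)) = -(4 + 22/(-2))² = -(4 + 22*(-½))² = -(4 - 11)² = -1*(-7)² = -1*49 = -49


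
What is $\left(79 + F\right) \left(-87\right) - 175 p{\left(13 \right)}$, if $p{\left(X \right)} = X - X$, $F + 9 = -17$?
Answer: $-4611$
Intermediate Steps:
$F = -26$ ($F = -9 - 17 = -26$)
$p{\left(X \right)} = 0$
$\left(79 + F\right) \left(-87\right) - 175 p{\left(13 \right)} = \left(79 - 26\right) \left(-87\right) - 0 = 53 \left(-87\right) + 0 = -4611 + 0 = -4611$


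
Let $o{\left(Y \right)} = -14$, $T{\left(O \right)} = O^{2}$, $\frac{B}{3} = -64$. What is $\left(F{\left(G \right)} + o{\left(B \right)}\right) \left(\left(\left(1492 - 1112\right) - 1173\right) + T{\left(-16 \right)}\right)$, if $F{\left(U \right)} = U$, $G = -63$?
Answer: $41349$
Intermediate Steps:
$B = -192$ ($B = 3 \left(-64\right) = -192$)
$\left(F{\left(G \right)} + o{\left(B \right)}\right) \left(\left(\left(1492 - 1112\right) - 1173\right) + T{\left(-16 \right)}\right) = \left(-63 - 14\right) \left(\left(\left(1492 - 1112\right) - 1173\right) + \left(-16\right)^{2}\right) = - 77 \left(\left(380 - 1173\right) + 256\right) = - 77 \left(-793 + 256\right) = \left(-77\right) \left(-537\right) = 41349$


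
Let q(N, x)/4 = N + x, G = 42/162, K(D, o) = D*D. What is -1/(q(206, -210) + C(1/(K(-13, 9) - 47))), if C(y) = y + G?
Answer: 3294/51823 ≈ 0.063563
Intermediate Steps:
K(D, o) = D²
G = 7/27 (G = 42*(1/162) = 7/27 ≈ 0.25926)
q(N, x) = 4*N + 4*x (q(N, x) = 4*(N + x) = 4*N + 4*x)
C(y) = 7/27 + y (C(y) = y + 7/27 = 7/27 + y)
-1/(q(206, -210) + C(1/(K(-13, 9) - 47))) = -1/((4*206 + 4*(-210)) + (7/27 + 1/((-13)² - 47))) = -1/((824 - 840) + (7/27 + 1/(169 - 47))) = -1/(-16 + (7/27 + 1/122)) = -1/(-16 + 881/3294) = -1/(-51823/3294) = -1*(-3294/51823) = 3294/51823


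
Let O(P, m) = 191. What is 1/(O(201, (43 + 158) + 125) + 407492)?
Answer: 1/407683 ≈ 2.4529e-6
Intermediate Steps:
1/(O(201, (43 + 158) + 125) + 407492) = 1/(191 + 407492) = 1/407683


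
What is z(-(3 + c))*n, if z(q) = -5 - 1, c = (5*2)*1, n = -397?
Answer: 2382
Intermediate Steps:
c = 10 (c = 10*1 = 10)
z(q) = -6
z(-(3 + c))*n = -6*(-397) = 2382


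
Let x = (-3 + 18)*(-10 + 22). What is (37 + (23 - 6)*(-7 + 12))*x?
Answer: 21960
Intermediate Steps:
x = 180 (x = 15*12 = 180)
(37 + (23 - 6)*(-7 + 12))*x = (37 + (23 - 6)*(-7 + 12))*180 = (37 + 17*5)*180 = (37 + 85)*180 = 122*180 = 21960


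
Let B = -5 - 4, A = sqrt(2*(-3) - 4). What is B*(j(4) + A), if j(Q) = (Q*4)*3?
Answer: -432 - 9*I*sqrt(10) ≈ -432.0 - 28.461*I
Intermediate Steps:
A = I*sqrt(10) (A = sqrt(-6 - 4) = sqrt(-10) = I*sqrt(10) ≈ 3.1623*I)
B = -9
j(Q) = 12*Q (j(Q) = (4*Q)*3 = 12*Q)
B*(j(4) + A) = -9*(12*4 + I*sqrt(10)) = -9*(48 + I*sqrt(10)) = -432 - 9*I*sqrt(10)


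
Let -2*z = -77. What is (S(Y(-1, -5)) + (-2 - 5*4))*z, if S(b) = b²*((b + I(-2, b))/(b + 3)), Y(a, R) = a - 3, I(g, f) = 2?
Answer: 385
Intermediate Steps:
z = 77/2 (z = -½*(-77) = 77/2 ≈ 38.500)
Y(a, R) = -3 + a
S(b) = b²*(2 + b)/(3 + b) (S(b) = b²*((b + 2)/(b + 3)) = b²*((2 + b)/(3 + b)) = b²*(2 + b)/(3 + b))
(S(Y(-1, -5)) + (-2 - 5*4))*z = ((-3 - 1)²*(2 + (-3 - 1))/(3 + (-3 - 1)) + (-2 - 5*4))*(77/2) = ((-4)²*(2 - 4)/(3 - 4) + (-2 - 20))*(77/2) = (16*(-2)/(-1) - 22)*(77/2) = (16*(-1)*(-2) - 22)*(77/2) = (32 - 22)*(77/2) = 10*(77/2) = 385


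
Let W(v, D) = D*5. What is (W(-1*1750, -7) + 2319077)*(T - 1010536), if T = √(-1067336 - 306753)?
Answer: -2343475426512 + 2319042*I*√1374089 ≈ -2.3435e+12 + 2.7184e+9*I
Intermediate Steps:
W(v, D) = 5*D
T = I*√1374089 (T = √(-1374089) = I*√1374089 ≈ 1172.2*I)
(W(-1*1750, -7) + 2319077)*(T - 1010536) = (5*(-7) + 2319077)*(I*√1374089 - 1010536) = (-35 + 2319077)*(-1010536 + I*√1374089) = 2319042*(-1010536 + I*√1374089) = -2343475426512 + 2319042*I*√1374089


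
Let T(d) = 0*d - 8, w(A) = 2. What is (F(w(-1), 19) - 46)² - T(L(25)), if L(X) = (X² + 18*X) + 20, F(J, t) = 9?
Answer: 1377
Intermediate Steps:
L(X) = 20 + X² + 18*X
T(d) = -8 (T(d) = 0 - 8 = -8)
(F(w(-1), 19) - 46)² - T(L(25)) = (9 - 46)² - 1*(-8) = (-37)² + 8 = 1369 + 8 = 1377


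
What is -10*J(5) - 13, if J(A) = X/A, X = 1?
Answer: -15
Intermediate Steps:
J(A) = 1/A
-10*J(5) - 13 = -10/5 - 13 = -10*⅕ - 13 = -2 - 13 = -15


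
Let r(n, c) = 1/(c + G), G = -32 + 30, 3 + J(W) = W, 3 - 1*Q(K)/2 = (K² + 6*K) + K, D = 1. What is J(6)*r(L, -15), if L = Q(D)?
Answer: -3/17 ≈ -0.17647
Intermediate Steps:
Q(K) = 6 - 14*K - 2*K² (Q(K) = 6 - 2*((K² + 6*K) + K) = 6 - 2*(K² + 7*K) = 6 + (-14*K - 2*K²) = 6 - 14*K - 2*K²)
L = -10 (L = 6 - 14*1 - 2*1² = 6 - 14 - 2*1 = 6 - 14 - 2 = -10)
J(W) = -3 + W
G = -2
r(n, c) = 1/(-2 + c) (r(n, c) = 1/(c - 2) = 1/(-2 + c))
J(6)*r(L, -15) = (-3 + 6)/(-2 - 15) = 3/(-17) = 3*(-1/17) = -3/17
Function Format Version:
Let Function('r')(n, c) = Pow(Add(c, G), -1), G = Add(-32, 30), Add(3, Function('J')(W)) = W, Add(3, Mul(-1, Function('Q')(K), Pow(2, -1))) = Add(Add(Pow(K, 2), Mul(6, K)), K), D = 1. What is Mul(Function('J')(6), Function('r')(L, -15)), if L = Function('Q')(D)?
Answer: Rational(-3, 17) ≈ -0.17647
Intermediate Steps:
Function('Q')(K) = Add(6, Mul(-14, K), Mul(-2, Pow(K, 2))) (Function('Q')(K) = Add(6, Mul(-2, Add(Add(Pow(K, 2), Mul(6, K)), K))) = Add(6, Mul(-2, Add(Pow(K, 2), Mul(7, K)))) = Add(6, Add(Mul(-14, K), Mul(-2, Pow(K, 2)))) = Add(6, Mul(-14, K), Mul(-2, Pow(K, 2))))
L = -10 (L = Add(6, Mul(-14, 1), Mul(-2, Pow(1, 2))) = Add(6, -14, Mul(-2, 1)) = Add(6, -14, -2) = -10)
Function('J')(W) = Add(-3, W)
G = -2
Function('r')(n, c) = Pow(Add(-2, c), -1) (Function('r')(n, c) = Pow(Add(c, -2), -1) = Pow(Add(-2, c), -1))
Mul(Function('J')(6), Function('r')(L, -15)) = Mul(Add(-3, 6), Pow(Add(-2, -15), -1)) = Mul(3, Pow(-17, -1)) = Mul(3, Rational(-1, 17)) = Rational(-3, 17)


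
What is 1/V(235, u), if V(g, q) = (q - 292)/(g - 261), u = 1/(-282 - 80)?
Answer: 9412/105705 ≈ 0.089040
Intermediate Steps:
u = -1/362 (u = 1/(-362) = -1/362 ≈ -0.0027624)
V(g, q) = (-292 + q)/(-261 + g)
1/V(235, u) = 1/((-292 - 1/362)/(-261 + 235)) = 1/(-105705/362/(-26)) = 1/(-1/26*(-105705/362)) = 1/(105705/9412) = 9412/105705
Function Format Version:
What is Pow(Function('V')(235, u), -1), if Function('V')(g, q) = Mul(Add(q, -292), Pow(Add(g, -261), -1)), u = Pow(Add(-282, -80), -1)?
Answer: Rational(9412, 105705) ≈ 0.089040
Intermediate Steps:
u = Rational(-1, 362) (u = Pow(-362, -1) = Rational(-1, 362) ≈ -0.0027624)
Function('V')(g, q) = Mul(Pow(Add(-261, g), -1), Add(-292, q)) (Function('V')(g, q) = Mul(Add(-292, q), Pow(Add(-261, g), -1)) = Mul(Pow(Add(-261, g), -1), Add(-292, q)))
Pow(Function('V')(235, u), -1) = Pow(Mul(Pow(Add(-261, 235), -1), Add(-292, Rational(-1, 362))), -1) = Pow(Mul(Pow(-26, -1), Rational(-105705, 362)), -1) = Pow(Mul(Rational(-1, 26), Rational(-105705, 362)), -1) = Pow(Rational(105705, 9412), -1) = Rational(9412, 105705)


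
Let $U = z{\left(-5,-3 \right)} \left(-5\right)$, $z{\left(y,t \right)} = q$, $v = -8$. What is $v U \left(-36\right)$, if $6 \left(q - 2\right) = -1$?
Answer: $-2640$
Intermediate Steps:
$q = \frac{11}{6}$ ($q = 2 + \frac{1}{6} \left(-1\right) = 2 - \frac{1}{6} = \frac{11}{6} \approx 1.8333$)
$z{\left(y,t \right)} = \frac{11}{6}$
$U = - \frac{55}{6}$ ($U = \frac{11}{6} \left(-5\right) = - \frac{55}{6} \approx -9.1667$)
$v U \left(-36\right) = \left(-8\right) \left(- \frac{55}{6}\right) \left(-36\right) = \frac{220}{3} \left(-36\right) = -2640$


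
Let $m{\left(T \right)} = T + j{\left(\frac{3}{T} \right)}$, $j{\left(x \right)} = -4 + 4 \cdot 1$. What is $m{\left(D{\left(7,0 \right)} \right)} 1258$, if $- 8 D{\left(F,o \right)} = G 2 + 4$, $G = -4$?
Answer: $629$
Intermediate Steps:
$j{\left(x \right)} = 0$ ($j{\left(x \right)} = -4 + 4 = 0$)
$D{\left(F,o \right)} = \frac{1}{2}$ ($D{\left(F,o \right)} = - \frac{\left(-4\right) 2 + 4}{8} = - \frac{-8 + 4}{8} = \left(- \frac{1}{8}\right) \left(-4\right) = \frac{1}{2}$)
$m{\left(T \right)} = T$ ($m{\left(T \right)} = T + 0 = T$)
$m{\left(D{\left(7,0 \right)} \right)} 1258 = \frac{1}{2} \cdot 1258 = 629$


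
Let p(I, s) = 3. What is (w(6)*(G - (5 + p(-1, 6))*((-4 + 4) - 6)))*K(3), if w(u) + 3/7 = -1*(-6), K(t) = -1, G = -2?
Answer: -1794/7 ≈ -256.29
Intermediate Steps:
w(u) = 39/7 (w(u) = -3/7 - 1*(-6) = -3/7 + 6 = 39/7)
(w(6)*(G - (5 + p(-1, 6))*((-4 + 4) - 6)))*K(3) = (39*(-2 - (5 + 3)*((-4 + 4) - 6))/7)*(-1) = (39*(-2 - 8*(0 - 6))/7)*(-1) = (39*(-2 - 8*(-6))/7)*(-1) = (39*(-2 - 1*(-48))/7)*(-1) = (39*(-2 + 48)/7)*(-1) = ((39/7)*46)*(-1) = (1794/7)*(-1) = -1794/7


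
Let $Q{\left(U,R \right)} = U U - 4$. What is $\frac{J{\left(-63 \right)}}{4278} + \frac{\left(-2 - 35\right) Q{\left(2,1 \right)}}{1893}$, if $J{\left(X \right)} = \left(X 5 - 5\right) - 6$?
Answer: $- \frac{163}{2139} \approx -0.076204$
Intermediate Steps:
$Q{\left(U,R \right)} = -4 + U^{2}$ ($Q{\left(U,R \right)} = U^{2} - 4 = -4 + U^{2}$)
$J{\left(X \right)} = -11 + 5 X$ ($J{\left(X \right)} = \left(5 X - 5\right) - 6 = \left(-5 + 5 X\right) - 6 = -11 + 5 X$)
$\frac{J{\left(-63 \right)}}{4278} + \frac{\left(-2 - 35\right) Q{\left(2,1 \right)}}{1893} = \frac{-11 + 5 \left(-63\right)}{4278} + \frac{\left(-2 - 35\right) \left(-4 + 2^{2}\right)}{1893} = \left(-11 - 315\right) \frac{1}{4278} + - 37 \left(-4 + 4\right) \frac{1}{1893} = \left(-326\right) \frac{1}{4278} + \left(-37\right) 0 \cdot \frac{1}{1893} = - \frac{163}{2139} + 0 \cdot \frac{1}{1893} = - \frac{163}{2139} + 0 = - \frac{163}{2139}$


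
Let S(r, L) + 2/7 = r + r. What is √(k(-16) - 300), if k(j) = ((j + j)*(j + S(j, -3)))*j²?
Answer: 2*√4841893/7 ≈ 628.69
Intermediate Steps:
S(r, L) = -2/7 + 2*r (S(r, L) = -2/7 + (r + r) = -2/7 + 2*r)
k(j) = 2*j³*(-2/7 + 3*j) (k(j) = ((j + j)*(j + (-2/7 + 2*j)))*j² = ((2*j)*(-2/7 + 3*j))*j² = (2*j*(-2/7 + 3*j))*j² = 2*j³*(-2/7 + 3*j))
√(k(-16) - 300) = √((-16)³*(-4/7 + 6*(-16)) - 300) = √(-4096*(-4/7 - 96) - 300) = √(-4096*(-676/7) - 300) = √(2768896/7 - 300) = √(2766796/7) = 2*√4841893/7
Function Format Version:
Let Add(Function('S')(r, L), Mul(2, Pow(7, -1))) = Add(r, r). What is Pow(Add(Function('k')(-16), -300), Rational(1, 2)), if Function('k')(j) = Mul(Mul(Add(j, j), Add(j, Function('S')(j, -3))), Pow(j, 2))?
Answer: Mul(Rational(2, 7), Pow(4841893, Rational(1, 2))) ≈ 628.69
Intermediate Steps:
Function('S')(r, L) = Add(Rational(-2, 7), Mul(2, r)) (Function('S')(r, L) = Add(Rational(-2, 7), Add(r, r)) = Add(Rational(-2, 7), Mul(2, r)))
Function('k')(j) = Mul(2, Pow(j, 3), Add(Rational(-2, 7), Mul(3, j))) (Function('k')(j) = Mul(Mul(Add(j, j), Add(j, Add(Rational(-2, 7), Mul(2, j)))), Pow(j, 2)) = Mul(Mul(Mul(2, j), Add(Rational(-2, 7), Mul(3, j))), Pow(j, 2)) = Mul(Mul(2, j, Add(Rational(-2, 7), Mul(3, j))), Pow(j, 2)) = Mul(2, Pow(j, 3), Add(Rational(-2, 7), Mul(3, j))))
Pow(Add(Function('k')(-16), -300), Rational(1, 2)) = Pow(Add(Mul(Pow(-16, 3), Add(Rational(-4, 7), Mul(6, -16))), -300), Rational(1, 2)) = Pow(Add(Mul(-4096, Add(Rational(-4, 7), -96)), -300), Rational(1, 2)) = Pow(Add(Mul(-4096, Rational(-676, 7)), -300), Rational(1, 2)) = Pow(Add(Rational(2768896, 7), -300), Rational(1, 2)) = Pow(Rational(2766796, 7), Rational(1, 2)) = Mul(Rational(2, 7), Pow(4841893, Rational(1, 2)))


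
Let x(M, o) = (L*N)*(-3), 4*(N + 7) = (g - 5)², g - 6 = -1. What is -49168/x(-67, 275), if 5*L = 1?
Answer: -35120/3 ≈ -11707.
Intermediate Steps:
L = ⅕ (L = (⅕)*1 = ⅕ ≈ 0.20000)
g = 5 (g = 6 - 1 = 5)
N = -7 (N = -7 + (5 - 5)²/4 = -7 + (¼)*0² = -7 + (¼)*0 = -7 + 0 = -7)
x(M, o) = 21/5 (x(M, o) = ((⅕)*(-7))*(-3) = -7/5*(-3) = 21/5)
-49168/x(-67, 275) = -49168/21/5 = -49168*5/21 = -35120/3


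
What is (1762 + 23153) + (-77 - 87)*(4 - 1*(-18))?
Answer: 21307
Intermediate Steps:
(1762 + 23153) + (-77 - 87)*(4 - 1*(-18)) = 24915 - 164*(4 + 18) = 24915 - 164*22 = 24915 - 3608 = 21307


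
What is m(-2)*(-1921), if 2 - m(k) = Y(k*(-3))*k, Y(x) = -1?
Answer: 0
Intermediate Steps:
m(k) = 2 + k (m(k) = 2 - (-1)*k = 2 + k)
m(-2)*(-1921) = (2 - 2)*(-1921) = 0*(-1921) = 0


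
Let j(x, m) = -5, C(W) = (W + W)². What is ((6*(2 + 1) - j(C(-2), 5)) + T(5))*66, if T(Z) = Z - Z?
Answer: 1518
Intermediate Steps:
C(W) = 4*W² (C(W) = (2*W)² = 4*W²)
T(Z) = 0
((6*(2 + 1) - j(C(-2), 5)) + T(5))*66 = ((6*(2 + 1) - 1*(-5)) + 0)*66 = ((6*3 + 5) + 0)*66 = ((18 + 5) + 0)*66 = (23 + 0)*66 = 23*66 = 1518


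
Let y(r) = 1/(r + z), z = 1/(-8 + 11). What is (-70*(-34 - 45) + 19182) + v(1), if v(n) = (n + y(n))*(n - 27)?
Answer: 49333/2 ≈ 24667.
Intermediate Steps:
z = ⅓ (z = 1/3 = ⅓ ≈ 0.33333)
y(r) = 1/(⅓ + r) (y(r) = 1/(r + ⅓) = 1/(⅓ + r))
v(n) = (-27 + n)*(n + 3/(1 + 3*n)) (v(n) = (n + 3/(1 + 3*n))*(n - 27) = (n + 3/(1 + 3*n))*(-27 + n) = (-27 + n)*(n + 3/(1 + 3*n)))
(-70*(-34 - 45) + 19182) + v(1) = (-70*(-34 - 45) + 19182) + (-81 + 3*1 + 1*(1 + 3*1)*(-27 + 1))/(1 + 3*1) = (-70*(-79) + 19182) + (-81 + 3 + 1*(1 + 3)*(-26))/(1 + 3) = (5530 + 19182) + (-81 + 3 + 1*4*(-26))/4 = 24712 + (-81 + 3 - 104)/4 = 24712 + (¼)*(-182) = 24712 - 91/2 = 49333/2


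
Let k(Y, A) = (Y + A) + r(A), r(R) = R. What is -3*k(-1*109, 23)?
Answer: 189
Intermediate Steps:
k(Y, A) = Y + 2*A (k(Y, A) = (Y + A) + A = (A + Y) + A = Y + 2*A)
-3*k(-1*109, 23) = -3*(-1*109 + 2*23) = -3*(-109 + 46) = -3*(-63) = 189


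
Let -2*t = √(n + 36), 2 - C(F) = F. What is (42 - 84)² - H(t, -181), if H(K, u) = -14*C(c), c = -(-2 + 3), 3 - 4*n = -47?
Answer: 1806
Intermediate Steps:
n = 25/2 (n = ¾ - ¼*(-47) = ¾ + 47/4 = 25/2 ≈ 12.500)
c = -1 (c = -1*1 = -1)
C(F) = 2 - F
t = -√194/4 (t = -√(25/2 + 36)/2 = -√194/4 ≈ -3.4821)
H(K, u) = -42 (H(K, u) = -14*(2 - 1*(-1)) = -14*(2 + 1) = -14*3 = -42)
(42 - 84)² - H(t, -181) = (42 - 84)² - 1*(-42) = (-42)² + 42 = 1764 + 42 = 1806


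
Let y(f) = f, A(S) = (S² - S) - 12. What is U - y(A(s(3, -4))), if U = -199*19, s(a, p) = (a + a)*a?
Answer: -4075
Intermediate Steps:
s(a, p) = 2*a² (s(a, p) = (2*a)*a = 2*a²)
A(S) = -12 + S² - S
U = -3781
U - y(A(s(3, -4))) = -3781 - (-12 + (2*3²)² - 2*3²) = -3781 - (-12 + (2*9)² - 2*9) = -3781 - (-12 + 18² - 1*18) = -3781 - (-12 + 324 - 18) = -3781 - 1*294 = -3781 - 294 = -4075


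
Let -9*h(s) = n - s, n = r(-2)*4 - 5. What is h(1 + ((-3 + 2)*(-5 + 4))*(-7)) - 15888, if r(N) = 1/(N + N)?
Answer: -15888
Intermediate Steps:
r(N) = 1/(2*N)
n = -6 (n = ((1/2)/(-2))*4 - 5 = ((1/2)*(-1/2))*4 - 5 = -1/4*4 - 5 = -1 - 5 = -6)
h(s) = 2/3 + s/9 (h(s) = -(-6 - s)/9 = 2/3 + s/9)
h(1 + ((-3 + 2)*(-5 + 4))*(-7)) - 15888 = (2/3 + (1 + ((-3 + 2)*(-5 + 4))*(-7))/9) - 15888 = (2/3 + (1 - 1*(-1)*(-7))/9) - 15888 = (2/3 + (1 + 1*(-7))/9) - 15888 = (2/3 + (1 - 7)/9) - 15888 = (2/3 + (1/9)*(-6)) - 15888 = (2/3 - 2/3) - 15888 = 0 - 15888 = -15888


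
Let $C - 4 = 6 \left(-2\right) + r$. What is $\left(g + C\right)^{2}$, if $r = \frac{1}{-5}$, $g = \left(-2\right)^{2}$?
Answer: $\frac{441}{25} \approx 17.64$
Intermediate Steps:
$g = 4$
$r = - \frac{1}{5} \approx -0.2$
$C = - \frac{41}{5}$ ($C = 4 + \left(6 \left(-2\right) - \frac{1}{5}\right) = 4 - \frac{61}{5} = - \frac{41}{5} \approx -8.2$)
$\left(g + C\right)^{2} = \left(4 - \frac{41}{5}\right)^{2} = \left(- \frac{21}{5}\right)^{2} = \frac{441}{25}$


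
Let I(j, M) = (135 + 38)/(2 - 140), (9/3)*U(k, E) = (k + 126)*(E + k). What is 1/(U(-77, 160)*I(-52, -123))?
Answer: -414/703591 ≈ -0.00058841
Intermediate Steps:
U(k, E) = (126 + k)*(E + k)/3 (U(k, E) = ((k + 126)*(E + k))/3 = ((126 + k)*(E + k))/3 = (126 + k)*(E + k)/3)
I(j, M) = -173/138 (I(j, M) = 173/(-138) = 173*(-1/138) = -173/138)
1/(U(-77, 160)*I(-52, -123)) = 1/((42*160 + 42*(-77) + (1/3)*(-77)**2 + (1/3)*160*(-77))*(-173/138)) = -138/173/(6720 - 3234 + (1/3)*5929 - 12320/3) = -138/173/(6720 - 3234 + 5929/3 - 12320/3) = -138/173/(4067/3) = (3/4067)*(-138/173) = -414/703591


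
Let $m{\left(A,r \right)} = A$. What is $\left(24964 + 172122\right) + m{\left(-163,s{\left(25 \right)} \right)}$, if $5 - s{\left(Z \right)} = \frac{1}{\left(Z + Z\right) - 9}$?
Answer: $196923$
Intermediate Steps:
$s{\left(Z \right)} = 5 - \frac{1}{-9 + 2 Z}$ ($s{\left(Z \right)} = 5 - \frac{1}{\left(Z + Z\right) - 9} = 5 - \frac{1}{2 Z - 9} = 5 - \frac{1}{-9 + 2 Z}$)
$\left(24964 + 172122\right) + m{\left(-163,s{\left(25 \right)} \right)} = \left(24964 + 172122\right) - 163 = 197086 - 163 = 196923$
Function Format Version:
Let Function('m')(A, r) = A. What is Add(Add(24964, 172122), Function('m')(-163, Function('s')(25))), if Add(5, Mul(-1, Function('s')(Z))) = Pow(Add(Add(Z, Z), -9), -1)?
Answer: 196923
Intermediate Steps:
Function('s')(Z) = Add(5, Mul(-1, Pow(Add(-9, Mul(2, Z)), -1))) (Function('s')(Z) = Add(5, Mul(-1, Pow(Add(Add(Z, Z), -9), -1))) = Add(5, Mul(-1, Pow(Add(Mul(2, Z), -9), -1))) = Add(5, Mul(-1, Pow(Add(-9, Mul(2, Z)), -1))))
Add(Add(24964, 172122), Function('m')(-163, Function('s')(25))) = Add(Add(24964, 172122), -163) = Add(197086, -163) = 196923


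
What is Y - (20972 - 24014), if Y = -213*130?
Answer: -24648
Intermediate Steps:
Y = -27690
Y - (20972 - 24014) = -27690 - (20972 - 24014) = -27690 - 1*(-3042) = -27690 + 3042 = -24648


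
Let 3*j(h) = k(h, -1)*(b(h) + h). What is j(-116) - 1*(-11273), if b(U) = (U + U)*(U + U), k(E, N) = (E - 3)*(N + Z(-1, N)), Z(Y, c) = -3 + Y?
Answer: 31990079/3 ≈ 1.0663e+7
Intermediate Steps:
k(E, N) = (-4 + N)*(-3 + E) (k(E, N) = (E - 3)*(N + (-3 - 1)) = (-3 + E)*(N - 4) = (-3 + E)*(-4 + N) = (-4 + N)*(-3 + E))
b(U) = 4*U² (b(U) = (2*U)*(2*U) = 4*U²)
j(h) = (15 - 5*h)*(h + 4*h²)/3 (j(h) = ((12 - 4*h - 3*(-1) + h*(-1))*(4*h² + h))/3 = ((12 - 4*h + 3 - h)*(h + 4*h²))/3 = ((15 - 5*h)*(h + 4*h²))/3 = (15 - 5*h)*(h + 4*h²)/3)
j(-116) - 1*(-11273) = (5/3)*(-116)*(1 + 4*(-116))*(3 - 1*(-116)) - 1*(-11273) = (5/3)*(-116)*(1 - 464)*(3 + 116) + 11273 = (5/3)*(-116)*(-463)*119 + 11273 = 31956260/3 + 11273 = 31990079/3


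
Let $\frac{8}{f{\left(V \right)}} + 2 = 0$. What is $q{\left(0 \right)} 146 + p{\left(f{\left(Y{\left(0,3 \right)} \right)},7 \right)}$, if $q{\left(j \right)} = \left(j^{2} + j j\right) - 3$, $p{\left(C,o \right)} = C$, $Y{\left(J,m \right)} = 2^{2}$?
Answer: $-442$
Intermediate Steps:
$Y{\left(J,m \right)} = 4$
$f{\left(V \right)} = -4$ ($f{\left(V \right)} = \frac{8}{-2 + 0} = \frac{8}{-2} = 8 \left(- \frac{1}{2}\right) = -4$)
$q{\left(j \right)} = -3 + 2 j^{2}$ ($q{\left(j \right)} = \left(j^{2} + j^{2}\right) - 3 = 2 j^{2} - 3 = -3 + 2 j^{2}$)
$q{\left(0 \right)} 146 + p{\left(f{\left(Y{\left(0,3 \right)} \right)},7 \right)} = \left(-3 + 2 \cdot 0^{2}\right) 146 - 4 = \left(-3 + 2 \cdot 0\right) 146 - 4 = \left(-3 + 0\right) 146 - 4 = \left(-3\right) 146 - 4 = -438 - 4 = -442$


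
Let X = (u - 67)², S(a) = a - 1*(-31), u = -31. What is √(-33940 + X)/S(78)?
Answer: 156*I/109 ≈ 1.4312*I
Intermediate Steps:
S(a) = 31 + a (S(a) = a + 31 = 31 + a)
X = 9604 (X = (-31 - 67)² = (-98)² = 9604)
√(-33940 + X)/S(78) = √(-33940 + 9604)/(31 + 78) = √(-24336)/109 = (156*I)*(1/109) = 156*I/109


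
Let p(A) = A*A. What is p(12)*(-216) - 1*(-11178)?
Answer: -19926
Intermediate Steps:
p(A) = A²
p(12)*(-216) - 1*(-11178) = 12²*(-216) - 1*(-11178) = 144*(-216) + 11178 = -31104 + 11178 = -19926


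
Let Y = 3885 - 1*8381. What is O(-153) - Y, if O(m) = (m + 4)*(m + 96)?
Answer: 12989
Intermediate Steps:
O(m) = (4 + m)*(96 + m)
Y = -4496 (Y = 3885 - 8381 = -4496)
O(-153) - Y = (384 + (-153)² + 100*(-153)) - 1*(-4496) = (384 + 23409 - 15300) + 4496 = 8493 + 4496 = 12989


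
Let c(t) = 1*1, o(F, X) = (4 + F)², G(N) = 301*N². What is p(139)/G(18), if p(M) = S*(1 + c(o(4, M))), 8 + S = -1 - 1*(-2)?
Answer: -1/6966 ≈ -0.00014355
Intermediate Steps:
c(t) = 1
S = -7 (S = -8 + (-1 - 1*(-2)) = -8 + (-1 + 2) = -8 + 1 = -7)
p(M) = -14 (p(M) = -7*(1 + 1) = -7*2 = -14)
p(139)/G(18) = -14/(301*18²) = -14/(301*324) = -14/97524 = -14*1/97524 = -1/6966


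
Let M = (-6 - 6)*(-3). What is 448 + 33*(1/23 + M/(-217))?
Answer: 2215805/4991 ≈ 443.96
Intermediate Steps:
M = 36 (M = -12*(-3) = 36)
448 + 33*(1/23 + M/(-217)) = 448 + 33*(1/23 + 36/(-217)) = 448 + 33*(1*(1/23) + 36*(-1/217)) = 448 + 33*(1/23 - 36/217) = 448 + 33*(-611/4991) = 448 - 20163/4991 = 2215805/4991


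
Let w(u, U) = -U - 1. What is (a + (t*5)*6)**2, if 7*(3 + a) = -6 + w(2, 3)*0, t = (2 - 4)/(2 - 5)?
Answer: 12769/49 ≈ 260.59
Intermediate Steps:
t = 2/3 (t = -2/(-3) = -2*(-1/3) = 2/3 ≈ 0.66667)
w(u, U) = -1 - U
a = -27/7 (a = -3 + (-6 + (-1 - 1*3)*0)/7 = -3 + (-6 + (-1 - 3)*0)/7 = -3 + (-6 - 4*0)/7 = -3 + (-6 + 0)/7 = -3 + (1/7)*(-6) = -3 - 6/7 = -27/7 ≈ -3.8571)
(a + (t*5)*6)**2 = (-27/7 + ((2/3)*5)*6)**2 = (-27/7 + (10/3)*6)**2 = (-27/7 + 20)**2 = (113/7)**2 = 12769/49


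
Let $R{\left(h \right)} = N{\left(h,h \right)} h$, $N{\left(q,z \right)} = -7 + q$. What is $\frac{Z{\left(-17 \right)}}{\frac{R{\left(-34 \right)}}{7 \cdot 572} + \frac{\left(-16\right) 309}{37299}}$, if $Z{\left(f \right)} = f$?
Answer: $- \frac{423144722}{5366505} \approx -78.849$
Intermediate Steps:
$R{\left(h \right)} = h \left(-7 + h\right)$ ($R{\left(h \right)} = \left(-7 + h\right) h = h \left(-7 + h\right)$)
$\frac{Z{\left(-17 \right)}}{\frac{R{\left(-34 \right)}}{7 \cdot 572} + \frac{\left(-16\right) 309}{37299}} = - \frac{17}{\frac{\left(-34\right) \left(-7 - 34\right)}{7 \cdot 572} + \frac{\left(-16\right) 309}{37299}} = - \frac{17}{\frac{\left(-34\right) \left(-41\right)}{4004} - \frac{1648}{12433}} = - \frac{17}{1394 \cdot \frac{1}{4004} - \frac{1648}{12433}} = - \frac{17}{\frac{697}{2002} - \frac{1648}{12433}} = - \frac{17}{\frac{5366505}{24890866}} = \left(-17\right) \frac{24890866}{5366505} = - \frac{423144722}{5366505}$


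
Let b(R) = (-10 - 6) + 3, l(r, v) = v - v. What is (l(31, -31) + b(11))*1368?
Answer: -17784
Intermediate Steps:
l(r, v) = 0
b(R) = -13 (b(R) = -16 + 3 = -13)
(l(31, -31) + b(11))*1368 = (0 - 13)*1368 = -13*1368 = -17784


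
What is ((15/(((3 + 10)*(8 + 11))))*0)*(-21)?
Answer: 0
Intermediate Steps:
((15/(((3 + 10)*(8 + 11))))*0)*(-21) = ((15/((13*19)))*0)*(-21) = ((15/247)*0)*(-21) = 0*(-21) = 0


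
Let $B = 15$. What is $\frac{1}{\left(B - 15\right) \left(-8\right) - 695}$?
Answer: $- \frac{1}{695} \approx -0.0014388$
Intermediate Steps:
$\frac{1}{\left(B - 15\right) \left(-8\right) - 695} = \frac{1}{\left(15 - 15\right) \left(-8\right) - 695} = \frac{1}{0 \left(-8\right) - 695} = \frac{1}{0 - 695} = \frac{1}{-695} = - \frac{1}{695}$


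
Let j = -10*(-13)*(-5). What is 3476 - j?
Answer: 4126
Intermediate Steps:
j = -650 (j = 130*(-5) = -650)
3476 - j = 3476 - 1*(-650) = 3476 + 650 = 4126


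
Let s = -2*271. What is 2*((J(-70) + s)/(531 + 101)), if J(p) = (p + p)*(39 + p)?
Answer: 1899/158 ≈ 12.019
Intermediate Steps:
J(p) = 2*p*(39 + p) (J(p) = (2*p)*(39 + p) = 2*p*(39 + p))
s = -542
2*((J(-70) + s)/(531 + 101)) = 2*((2*(-70)*(39 - 70) - 542)/(531 + 101)) = 2*((2*(-70)*(-31) - 542)/632) = 2*((4340 - 542)*(1/632)) = 2*(3798*(1/632)) = 2*(1899/316) = 1899/158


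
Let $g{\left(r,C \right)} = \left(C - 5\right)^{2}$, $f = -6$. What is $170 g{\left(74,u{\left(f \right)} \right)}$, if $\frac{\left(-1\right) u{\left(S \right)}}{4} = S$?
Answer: $61370$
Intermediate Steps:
$u{\left(S \right)} = - 4 S$
$g{\left(r,C \right)} = \left(-5 + C\right)^{2}$ ($g{\left(r,C \right)} = \left(C - 5\right)^{2} = \left(-5 + C\right)^{2}$)
$170 g{\left(74,u{\left(f \right)} \right)} = 170 \left(-5 - -24\right)^{2} = 170 \left(-5 + 24\right)^{2} = 170 \cdot 19^{2} = 170 \cdot 361 = 61370$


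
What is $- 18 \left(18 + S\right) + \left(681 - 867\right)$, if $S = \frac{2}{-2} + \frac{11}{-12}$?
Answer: $- \frac{951}{2} \approx -475.5$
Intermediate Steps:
$S = - \frac{23}{12}$ ($S = 2 \left(- \frac{1}{2}\right) + 11 \left(- \frac{1}{12}\right) = -1 - \frac{11}{12} = - \frac{23}{12} \approx -1.9167$)
$- 18 \left(18 + S\right) + \left(681 - 867\right) = - 18 \left(18 - \frac{23}{12}\right) + \left(681 - 867\right) = \left(-18\right) \frac{193}{12} + \left(681 - 867\right) = - \frac{579}{2} - 186 = - \frac{951}{2}$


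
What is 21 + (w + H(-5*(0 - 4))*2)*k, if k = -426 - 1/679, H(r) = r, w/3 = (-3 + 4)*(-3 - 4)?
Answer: -5481586/679 ≈ -8073.0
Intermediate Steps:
w = -21 (w = 3*((-3 + 4)*(-3 - 4)) = 3*(1*(-7)) = 3*(-7) = -21)
k = -289255/679 (k = -426 - 1*1/679 = -426 - 1/679 = -289255/679 ≈ -426.00)
21 + (w + H(-5*(0 - 4))*2)*k = 21 + (-21 - 5*(0 - 4)*2)*(-289255/679) = 21 + (-21 - 5*(-4)*2)*(-289255/679) = 21 + (-21 + 20*2)*(-289255/679) = 21 + (-21 + 40)*(-289255/679) = 21 + 19*(-289255/679) = 21 - 5495845/679 = -5481586/679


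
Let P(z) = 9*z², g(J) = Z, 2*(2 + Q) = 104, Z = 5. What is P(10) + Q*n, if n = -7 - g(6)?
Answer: 300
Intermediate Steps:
Q = 50 (Q = -2 + (½)*104 = -2 + 52 = 50)
g(J) = 5
n = -12 (n = -7 - 1*5 = -7 - 5 = -12)
P(10) + Q*n = 9*10² + 50*(-12) = 9*100 - 600 = 900 - 600 = 300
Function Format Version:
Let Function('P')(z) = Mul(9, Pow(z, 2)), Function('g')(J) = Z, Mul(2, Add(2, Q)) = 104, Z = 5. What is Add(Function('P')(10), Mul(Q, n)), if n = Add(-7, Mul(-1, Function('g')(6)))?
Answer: 300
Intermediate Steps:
Q = 50 (Q = Add(-2, Mul(Rational(1, 2), 104)) = Add(-2, 52) = 50)
Function('g')(J) = 5
n = -12 (n = Add(-7, Mul(-1, 5)) = Add(-7, -5) = -12)
Add(Function('P')(10), Mul(Q, n)) = Add(Mul(9, Pow(10, 2)), Mul(50, -12)) = Add(Mul(9, 100), -600) = Add(900, -600) = 300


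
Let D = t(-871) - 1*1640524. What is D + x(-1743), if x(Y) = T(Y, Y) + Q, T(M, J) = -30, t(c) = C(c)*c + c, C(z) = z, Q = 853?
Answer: -881931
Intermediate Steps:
t(c) = c + c² (t(c) = c*c + c = c² + c = c + c²)
D = -882754 (D = -871*(1 - 871) - 1*1640524 = -871*(-870) - 1640524 = 757770 - 1640524 = -882754)
x(Y) = 823 (x(Y) = -30 + 853 = 823)
D + x(-1743) = -882754 + 823 = -881931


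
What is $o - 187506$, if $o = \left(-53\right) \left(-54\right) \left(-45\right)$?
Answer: $-316296$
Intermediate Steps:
$o = -128790$ ($o = 2862 \left(-45\right) = -128790$)
$o - 187506 = -128790 - 187506 = -316296$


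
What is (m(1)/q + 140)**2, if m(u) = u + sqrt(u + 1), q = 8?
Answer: (1121 + sqrt(2))**2/64 ≈ 19685.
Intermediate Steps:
m(u) = u + sqrt(1 + u)
(m(1)/q + 140)**2 = ((1 + sqrt(1 + 1))/8 + 140)**2 = ((1 + sqrt(2))*(1/8) + 140)**2 = ((1/8 + sqrt(2)/8) + 140)**2 = (1121/8 + sqrt(2)/8)**2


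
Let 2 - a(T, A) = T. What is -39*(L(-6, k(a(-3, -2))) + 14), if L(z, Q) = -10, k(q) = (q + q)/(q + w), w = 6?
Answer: -156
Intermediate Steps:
a(T, A) = 2 - T
k(q) = 2*q/(6 + q) (k(q) = (q + q)/(q + 6) = (2*q)/(6 + q) = 2*q/(6 + q))
-39*(L(-6, k(a(-3, -2))) + 14) = -39*(-10 + 14) = -39*4 = -156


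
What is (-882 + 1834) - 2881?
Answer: -1929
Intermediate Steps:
(-882 + 1834) - 2881 = 952 - 2881 = -1929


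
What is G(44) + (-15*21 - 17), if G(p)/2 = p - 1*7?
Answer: -258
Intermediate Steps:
G(p) = -14 + 2*p (G(p) = 2*(p - 1*7) = 2*(p - 7) = 2*(-7 + p) = -14 + 2*p)
G(44) + (-15*21 - 17) = (-14 + 2*44) + (-15*21 - 17) = (-14 + 88) + (-315 - 17) = 74 - 332 = -258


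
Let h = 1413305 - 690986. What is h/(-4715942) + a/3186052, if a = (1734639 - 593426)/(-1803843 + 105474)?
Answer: -1954269953769922309/12759197894518777548 ≈ -0.15317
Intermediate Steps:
h = 722319
a = -1141213/1698369 (a = 1141213/(-1698369) = 1141213*(-1/1698369) = -1141213/1698369 ≈ -0.67195)
h/(-4715942) + a/3186052 = 722319/(-4715942) - 1141213/1698369/3186052 = 722319*(-1/4715942) - 1141213/1698369*1/3186052 = -722319/4715942 - 1141213/5411091949188 = -1954269953769922309/12759197894518777548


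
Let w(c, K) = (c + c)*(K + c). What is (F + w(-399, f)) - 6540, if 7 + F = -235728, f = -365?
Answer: 367397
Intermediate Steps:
w(c, K) = 2*c*(K + c) (w(c, K) = (2*c)*(K + c) = 2*c*(K + c))
F = -235735 (F = -7 - 235728 = -235735)
(F + w(-399, f)) - 6540 = (-235735 + 2*(-399)*(-365 - 399)) - 6540 = (-235735 + 2*(-399)*(-764)) - 6540 = (-235735 + 609672) - 6540 = 373937 - 6540 = 367397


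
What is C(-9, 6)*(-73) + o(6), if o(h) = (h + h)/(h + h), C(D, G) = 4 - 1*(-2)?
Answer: -437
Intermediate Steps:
C(D, G) = 6 (C(D, G) = 4 + 2 = 6)
o(h) = 1 (o(h) = (2*h)/((2*h)) = (2*h)*(1/(2*h)) = 1)
C(-9, 6)*(-73) + o(6) = 6*(-73) + 1 = -438 + 1 = -437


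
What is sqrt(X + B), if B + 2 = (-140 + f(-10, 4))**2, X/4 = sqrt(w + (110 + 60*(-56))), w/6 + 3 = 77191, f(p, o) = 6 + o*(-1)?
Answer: sqrt(19042 + 4*sqrt(459878)) ≈ 147.49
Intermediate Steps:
f(p, o) = 6 - o
w = 463128 (w = -18 + 6*77191 = -18 + 463146 = 463128)
X = 4*sqrt(459878) (X = 4*sqrt(463128 + (110 + 60*(-56))) = 4*sqrt(463128 + (110 - 3360)) = 4*sqrt(463128 - 3250) = 4*sqrt(459878) ≈ 2712.6)
B = 19042 (B = -2 + (-140 + (6 - 1*4))**2 = -2 + (-140 + (6 - 4))**2 = -2 + (-140 + 2)**2 = -2 + (-138)**2 = -2 + 19044 = 19042)
sqrt(X + B) = sqrt(4*sqrt(459878) + 19042) = sqrt(19042 + 4*sqrt(459878))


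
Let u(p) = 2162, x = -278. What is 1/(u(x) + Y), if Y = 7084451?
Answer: 1/7086613 ≈ 1.4111e-7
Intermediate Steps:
1/(u(x) + Y) = 1/(2162 + 7084451) = 1/7086613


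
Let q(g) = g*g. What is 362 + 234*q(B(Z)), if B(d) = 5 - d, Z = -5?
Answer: 23762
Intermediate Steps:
q(g) = g²
362 + 234*q(B(Z)) = 362 + 234*(5 - 1*(-5))² = 362 + 234*(5 + 5)² = 362 + 234*10² = 362 + 234*100 = 362 + 23400 = 23762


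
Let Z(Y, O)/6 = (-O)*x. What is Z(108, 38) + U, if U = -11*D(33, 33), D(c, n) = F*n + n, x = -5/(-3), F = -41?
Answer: 14140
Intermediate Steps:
x = 5/3 (x = -5*(-⅓) = 5/3 ≈ 1.6667)
D(c, n) = -40*n (D(c, n) = -41*n + n = -40*n)
Z(Y, O) = -10*O (Z(Y, O) = 6*(-O*(5/3)) = 6*(-5*O/3) = -10*O)
U = 14520 (U = -(-440)*33 = -11*(-1320) = 14520)
Z(108, 38) + U = -10*38 + 14520 = -380 + 14520 = 14140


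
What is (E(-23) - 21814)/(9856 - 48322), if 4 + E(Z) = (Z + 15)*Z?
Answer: 10817/19233 ≈ 0.56242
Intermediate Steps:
E(Z) = -4 + Z*(15 + Z) (E(Z) = -4 + (Z + 15)*Z = -4 + (15 + Z)*Z = -4 + Z*(15 + Z))
(E(-23) - 21814)/(9856 - 48322) = ((-4 + (-23)² + 15*(-23)) - 21814)/(9856 - 48322) = ((-4 + 529 - 345) - 21814)/(-38466) = (180 - 21814)*(-1/38466) = -21634*(-1/38466) = 10817/19233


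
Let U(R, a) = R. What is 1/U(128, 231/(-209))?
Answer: 1/128 ≈ 0.0078125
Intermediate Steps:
1/U(128, 231/(-209)) = 1/128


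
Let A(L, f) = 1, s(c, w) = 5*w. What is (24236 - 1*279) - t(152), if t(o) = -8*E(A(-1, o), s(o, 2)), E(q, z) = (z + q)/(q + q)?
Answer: 24001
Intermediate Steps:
E(q, z) = (q + z)/(2*q) (E(q, z) = (q + z)/((2*q)) = (q + z)*(1/(2*q)) = (q + z)/(2*q))
t(o) = -44 (t(o) = -4*(1 + 5*2)/1 = -4*(1 + 10) = -4*11 = -8*11/2 = -44)
(24236 - 1*279) - t(152) = (24236 - 1*279) - 1*(-44) = (24236 - 279) + 44 = 23957 + 44 = 24001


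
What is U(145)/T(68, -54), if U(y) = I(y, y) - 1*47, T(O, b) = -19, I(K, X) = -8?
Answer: 55/19 ≈ 2.8947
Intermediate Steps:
U(y) = -55 (U(y) = -8 - 1*47 = -8 - 47 = -55)
U(145)/T(68, -54) = -55/(-19) = -55*(-1/19) = 55/19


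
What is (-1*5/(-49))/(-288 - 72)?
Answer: -1/3528 ≈ -0.00028345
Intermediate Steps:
(-1*5/(-49))/(-288 - 72) = -5*(-1/49)/(-360) = (5/49)*(-1/360) = -1/3528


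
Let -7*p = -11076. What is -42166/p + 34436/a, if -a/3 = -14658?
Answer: -1049836721/40588002 ≈ -25.866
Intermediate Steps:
p = 11076/7 (p = -⅐*(-11076) = 11076/7 ≈ 1582.3)
a = 43974 (a = -3*(-14658) = 43974)
-42166/p + 34436/a = -42166/11076/7 + 34436/43974 = -42166*7/11076 + 34436*(1/43974) = -147581/5538 + 17218/21987 = -1049836721/40588002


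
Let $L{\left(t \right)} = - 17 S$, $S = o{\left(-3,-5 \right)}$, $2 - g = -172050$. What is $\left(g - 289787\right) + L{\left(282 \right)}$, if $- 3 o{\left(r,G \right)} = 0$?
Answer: $-117735$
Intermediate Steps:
$g = 172052$ ($g = 2 - -172050 = 2 + 172050 = 172052$)
$o{\left(r,G \right)} = 0$ ($o{\left(r,G \right)} = \left(- \frac{1}{3}\right) 0 = 0$)
$S = 0$
$L{\left(t \right)} = 0$ ($L{\left(t \right)} = \left(-17\right) 0 = 0$)
$\left(g - 289787\right) + L{\left(282 \right)} = \left(172052 - 289787\right) + 0 = -117735 + 0 = -117735$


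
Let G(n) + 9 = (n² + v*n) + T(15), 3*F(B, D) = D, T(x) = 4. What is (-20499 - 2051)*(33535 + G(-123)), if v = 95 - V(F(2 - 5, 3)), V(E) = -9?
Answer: -808800850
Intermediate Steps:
F(B, D) = D/3
v = 104 (v = 95 - 1*(-9) = 95 + 9 = 104)
G(n) = -5 + n² + 104*n (G(n) = -9 + ((n² + 104*n) + 4) = -9 + (4 + n² + 104*n) = -5 + n² + 104*n)
(-20499 - 2051)*(33535 + G(-123)) = (-20499 - 2051)*(33535 + (-5 + (-123)² + 104*(-123))) = -22550*(33535 + (-5 + 15129 - 12792)) = -22550*(33535 + 2332) = -22550*35867 = -808800850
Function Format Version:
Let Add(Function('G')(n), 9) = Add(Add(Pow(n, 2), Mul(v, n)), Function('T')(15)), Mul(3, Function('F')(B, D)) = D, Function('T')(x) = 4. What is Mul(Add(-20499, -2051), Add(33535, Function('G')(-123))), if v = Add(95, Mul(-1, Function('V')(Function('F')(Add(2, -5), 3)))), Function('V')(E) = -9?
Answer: -808800850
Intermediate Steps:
Function('F')(B, D) = Mul(Rational(1, 3), D)
v = 104 (v = Add(95, Mul(-1, -9)) = Add(95, 9) = 104)
Function('G')(n) = Add(-5, Pow(n, 2), Mul(104, n)) (Function('G')(n) = Add(-9, Add(Add(Pow(n, 2), Mul(104, n)), 4)) = Add(-9, Add(4, Pow(n, 2), Mul(104, n))) = Add(-5, Pow(n, 2), Mul(104, n)))
Mul(Add(-20499, -2051), Add(33535, Function('G')(-123))) = Mul(Add(-20499, -2051), Add(33535, Add(-5, Pow(-123, 2), Mul(104, -123)))) = Mul(-22550, Add(33535, Add(-5, 15129, -12792))) = Mul(-22550, Add(33535, 2332)) = Mul(-22550, 35867) = -808800850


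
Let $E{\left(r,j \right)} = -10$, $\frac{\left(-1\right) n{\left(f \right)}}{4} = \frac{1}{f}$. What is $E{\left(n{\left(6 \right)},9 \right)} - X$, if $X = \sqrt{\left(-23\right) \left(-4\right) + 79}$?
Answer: $-10 - 3 \sqrt{19} \approx -23.077$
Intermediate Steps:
$n{\left(f \right)} = - \frac{4}{f}$
$X = 3 \sqrt{19}$ ($X = \sqrt{92 + 79} = \sqrt{171} = 3 \sqrt{19} \approx 13.077$)
$E{\left(n{\left(6 \right)},9 \right)} - X = -10 - 3 \sqrt{19}$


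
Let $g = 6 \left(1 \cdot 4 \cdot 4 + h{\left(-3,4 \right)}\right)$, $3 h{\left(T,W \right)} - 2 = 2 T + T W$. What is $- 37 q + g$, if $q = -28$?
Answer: $1100$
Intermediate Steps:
$h{\left(T,W \right)} = \frac{2}{3} + \frac{2 T}{3} + \frac{T W}{3}$ ($h{\left(T,W \right)} = \frac{2}{3} + \frac{2 T + T W}{3} = \frac{2}{3} + \left(\frac{2 T}{3} + \frac{T W}{3}\right) = \frac{2}{3} + \frac{2 T}{3} + \frac{T W}{3}$)
$g = 64$ ($g = 6 \left(1 \cdot 4 \cdot 4 + \left(\frac{2}{3} + \frac{2}{3} \left(-3\right) + \frac{1}{3} \left(-3\right) 4\right)\right) = 6 \left(4 \cdot 4 - \frac{16}{3}\right) = 6 \left(16 - \frac{16}{3}\right) = 6 \cdot \frac{32}{3} = 64$)
$- 37 q + g = \left(-37\right) \left(-28\right) + 64 = 1036 + 64 = 1100$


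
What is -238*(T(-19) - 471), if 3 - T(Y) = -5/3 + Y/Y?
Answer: 333676/3 ≈ 1.1123e+5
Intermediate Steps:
T(Y) = 11/3 (T(Y) = 3 - (-5/3 + Y/Y) = 3 - (-5*⅓ + 1) = 3 - (-5/3 + 1) = 3 - 1*(-⅔) = 3 + ⅔ = 11/3)
-238*(T(-19) - 471) = -238*(11/3 - 471) = -238*(-1402/3) = 333676/3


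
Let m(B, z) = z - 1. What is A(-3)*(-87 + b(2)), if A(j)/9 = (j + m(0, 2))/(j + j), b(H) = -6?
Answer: -279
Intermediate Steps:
m(B, z) = -1 + z
A(j) = 9*(1 + j)/(2*j) (A(j) = 9*((j + (-1 + 2))/(j + j)) = 9*((j + 1)/((2*j))) = 9*((1 + j)*(1/(2*j))) = 9*((1 + j)/(2*j)) = 9*(1 + j)/(2*j))
A(-3)*(-87 + b(2)) = ((9/2)*(1 - 3)/(-3))*(-87 - 6) = ((9/2)*(-⅓)*(-2))*(-93) = 3*(-93) = -279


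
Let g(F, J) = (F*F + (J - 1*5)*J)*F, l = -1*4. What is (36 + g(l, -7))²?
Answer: 132496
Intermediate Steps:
l = -4
g(F, J) = F*(F² + J*(-5 + J)) (g(F, J) = (F² + (J - 5)*J)*F = (F² + (-5 + J)*J)*F = (F² + J*(-5 + J))*F = F*(F² + J*(-5 + J)))
(36 + g(l, -7))² = (36 - 4*((-4)² + (-7)² - 5*(-7)))² = (36 - 4*(16 + 49 + 35))² = (36 - 4*100)² = (36 - 400)² = (-364)² = 132496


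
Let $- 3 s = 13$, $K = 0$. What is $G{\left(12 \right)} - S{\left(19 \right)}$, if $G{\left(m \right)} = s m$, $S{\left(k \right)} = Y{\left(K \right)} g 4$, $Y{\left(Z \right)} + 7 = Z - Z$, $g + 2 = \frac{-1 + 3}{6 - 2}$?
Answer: $-94$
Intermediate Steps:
$g = - \frac{3}{2}$ ($g = -2 + \frac{-1 + 3}{6 - 2} = -2 + \frac{2}{4} = -2 + 2 \cdot \frac{1}{4} = -2 + \frac{1}{2} = - \frac{3}{2} \approx -1.5$)
$Y{\left(Z \right)} = -7$ ($Y{\left(Z \right)} = -7 + \left(Z - Z\right) = -7 + 0 = -7$)
$s = - \frac{13}{3}$ ($s = \left(- \frac{1}{3}\right) 13 = - \frac{13}{3} \approx -4.3333$)
$S{\left(k \right)} = 42$ ($S{\left(k \right)} = \left(-7\right) \left(- \frac{3}{2}\right) 4 = \frac{21}{2} \cdot 4 = 42$)
$G{\left(m \right)} = - \frac{13 m}{3}$
$G{\left(12 \right)} - S{\left(19 \right)} = \left(- \frac{13}{3}\right) 12 - 42 = -52 - 42 = -94$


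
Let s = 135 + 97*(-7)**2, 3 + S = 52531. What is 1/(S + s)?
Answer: 1/57416 ≈ 1.7417e-5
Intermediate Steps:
S = 52528 (S = -3 + 52531 = 52528)
s = 4888 (s = 135 + 97*49 = 135 + 4753 = 4888)
1/(S + s) = 1/(52528 + 4888) = 1/57416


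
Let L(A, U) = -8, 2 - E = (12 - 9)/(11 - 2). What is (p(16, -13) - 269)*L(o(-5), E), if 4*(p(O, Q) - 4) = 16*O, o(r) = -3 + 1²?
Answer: 1608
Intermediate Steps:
o(r) = -2 (o(r) = -3 + 1 = -2)
p(O, Q) = 4 + 4*O (p(O, Q) = 4 + (16*O)/4 = 4 + 4*O)
E = 5/3 (E = 2 - (12 - 9)/(11 - 2) = 2 - 3/9 = 2 - 1*⅓ = 2 - ⅓ = 5/3 ≈ 1.6667)
(p(16, -13) - 269)*L(o(-5), E) = ((4 + 4*16) - 269)*(-8) = ((4 + 64) - 269)*(-8) = (68 - 269)*(-8) = -201*(-8) = 1608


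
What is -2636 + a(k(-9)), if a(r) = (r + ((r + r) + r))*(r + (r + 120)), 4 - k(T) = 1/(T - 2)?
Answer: -65156/121 ≈ -538.48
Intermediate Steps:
k(T) = 4 - 1/(-2 + T) (k(T) = 4 - 1/(T - 2) = 4 - 1/(-2 + T))
a(r) = 4*r*(120 + 2*r) (a(r) = (r + (2*r + r))*(r + (120 + r)) = (r + 3*r)*(120 + 2*r) = (4*r)*(120 + 2*r) = 4*r*(120 + 2*r))
-2636 + a(k(-9)) = -2636 + 8*((-9 + 4*(-9))/(-2 - 9))*(60 + (-9 + 4*(-9))/(-2 - 9)) = -2636 + 8*((-9 - 36)/(-11))*(60 + (-9 - 36)/(-11)) = -2636 + 8*(-1/11*(-45))*(60 - 1/11*(-45)) = -2636 + 8*(45/11)*(60 + 45/11) = -2636 + 8*(45/11)*(705/11) = -2636 + 253800/121 = -65156/121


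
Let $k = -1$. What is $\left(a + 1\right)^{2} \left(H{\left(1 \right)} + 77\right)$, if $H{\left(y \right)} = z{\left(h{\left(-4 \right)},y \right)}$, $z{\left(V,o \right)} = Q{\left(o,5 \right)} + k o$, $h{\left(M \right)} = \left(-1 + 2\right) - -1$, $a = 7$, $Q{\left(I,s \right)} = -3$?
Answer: $4672$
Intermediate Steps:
$h{\left(M \right)} = 2$ ($h{\left(M \right)} = 1 + 1 = 2$)
$z{\left(V,o \right)} = -3 - o$
$H{\left(y \right)} = -3 - y$
$\left(a + 1\right)^{2} \left(H{\left(1 \right)} + 77\right) = \left(7 + 1\right)^{2} \left(\left(-3 - 1\right) + 77\right) = 8^{2} \left(\left(-3 - 1\right) + 77\right) = 64 \left(-4 + 77\right) = 64 \cdot 73 = 4672$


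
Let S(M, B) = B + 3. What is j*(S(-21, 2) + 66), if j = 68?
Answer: 4828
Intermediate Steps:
S(M, B) = 3 + B
j*(S(-21, 2) + 66) = 68*((3 + 2) + 66) = 68*(5 + 66) = 68*71 = 4828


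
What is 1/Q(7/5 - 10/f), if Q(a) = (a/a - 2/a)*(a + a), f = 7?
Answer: -35/142 ≈ -0.24648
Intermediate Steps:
Q(a) = 2*a*(1 - 2/a) (Q(a) = (1 - 2/a)*(2*a) = 2*a*(1 - 2/a))
1/Q(7/5 - 10/f) = 1/(-4 + 2*(7/5 - 10/7)) = 1/(-4 + 2*(-1/35)) = 1/(-4 - 2/35) = 1/(-142/35) = -35/142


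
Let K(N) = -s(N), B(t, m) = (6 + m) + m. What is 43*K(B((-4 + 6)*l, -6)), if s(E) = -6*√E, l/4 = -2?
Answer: 258*I*√6 ≈ 631.97*I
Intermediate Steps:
l = -8 (l = 4*(-2) = -8)
B(t, m) = 6 + 2*m
K(N) = 6*√N (K(N) = -(-6)*√N = 6*√N)
43*K(B((-4 + 6)*l, -6)) = 43*(6*√(6 + 2*(-6))) = 43*(6*√(6 - 12)) = 43*(6*√(-6)) = 43*(6*(I*√6)) = 43*(6*I*√6) = 258*I*√6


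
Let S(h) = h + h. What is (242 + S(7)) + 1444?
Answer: 1700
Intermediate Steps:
S(h) = 2*h
(242 + S(7)) + 1444 = (242 + 2*7) + 1444 = (242 + 14) + 1444 = 256 + 1444 = 1700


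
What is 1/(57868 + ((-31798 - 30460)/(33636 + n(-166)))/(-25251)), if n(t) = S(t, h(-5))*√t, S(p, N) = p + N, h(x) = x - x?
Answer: 1496920216459717723698/86623779195375435977503255 - 9320169351*I*√166/86623779195375435977503255 ≈ 1.7281e-5 - 1.3862e-15*I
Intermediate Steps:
h(x) = 0
S(p, N) = N + p
n(t) = t^(3/2) (n(t) = (0 + t)*√t = t*√t = t^(3/2))
1/(57868 + ((-31798 - 30460)/(33636 + n(-166)))/(-25251)) = 1/(57868 + ((-31798 - 30460)/(33636 + (-166)^(3/2)))/(-25251)) = 1/(57868 - 62258/(33636 - 166*I*√166)*(-1/25251)) = 1/(57868 + 62258/(25251*(33636 - 166*I*√166)))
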